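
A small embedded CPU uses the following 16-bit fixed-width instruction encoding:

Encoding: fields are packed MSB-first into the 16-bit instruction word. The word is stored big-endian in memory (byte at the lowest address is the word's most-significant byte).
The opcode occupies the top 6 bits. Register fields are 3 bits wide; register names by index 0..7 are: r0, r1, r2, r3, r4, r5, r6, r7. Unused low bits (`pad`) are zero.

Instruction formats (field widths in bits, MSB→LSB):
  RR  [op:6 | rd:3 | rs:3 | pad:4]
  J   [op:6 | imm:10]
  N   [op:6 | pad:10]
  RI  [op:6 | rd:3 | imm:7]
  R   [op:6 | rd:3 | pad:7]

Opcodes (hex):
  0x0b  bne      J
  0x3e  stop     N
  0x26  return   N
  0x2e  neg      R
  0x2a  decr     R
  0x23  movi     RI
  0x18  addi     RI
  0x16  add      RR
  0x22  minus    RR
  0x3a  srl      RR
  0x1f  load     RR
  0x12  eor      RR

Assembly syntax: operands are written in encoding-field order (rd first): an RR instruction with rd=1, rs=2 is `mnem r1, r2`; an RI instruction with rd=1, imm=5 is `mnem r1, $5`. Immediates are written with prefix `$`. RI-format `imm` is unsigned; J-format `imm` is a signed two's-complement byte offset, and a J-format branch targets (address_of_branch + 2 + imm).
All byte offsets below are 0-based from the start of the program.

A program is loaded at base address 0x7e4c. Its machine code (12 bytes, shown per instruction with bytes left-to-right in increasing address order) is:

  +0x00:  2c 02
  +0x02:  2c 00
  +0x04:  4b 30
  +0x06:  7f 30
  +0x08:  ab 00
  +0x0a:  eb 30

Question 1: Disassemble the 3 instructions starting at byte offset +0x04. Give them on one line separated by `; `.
eor r6, r3; load r6, r3; decr r6

@+04  big-endian(4b 30) = 0x4b30
  opcode bits[15:10]=0x12: eor/RR
  rd@[9:7]=0x6 ⇒ r6
  rs@[6:4]=0x3 ⇒ r3
@+06  big-endian(7f 30) = 0x7f30
  opcode bits[15:10]=0x1f: load/RR
  rd@[9:7]=0x6 ⇒ r6
  rs@[6:4]=0x3 ⇒ r3
@+08  big-endian(ab 00) = 0xab00
  opcode bits[15:10]=0x2a: decr/R
  rd@[9:7]=0x6 ⇒ r6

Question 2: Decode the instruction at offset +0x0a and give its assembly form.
+0x0a: eb 30 ⇒ word 0xeb30 (big)
  top 6b → 0x3a → srl [RR]
  [9:7] rd=6 = r6
  [6:4] rs=3 = r3

srl r6, r3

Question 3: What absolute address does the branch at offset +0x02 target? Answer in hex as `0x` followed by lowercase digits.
0x7e50

+0x02: 2c 00 ⇒ word 0x2c00 (big)
  top 6b → 0xb → bne [J]
  imm@[9:0]=0x0 ⇒ $0
  target = base 0x7e4c + off 0x02 + 2 + imm 0 = 0x7e50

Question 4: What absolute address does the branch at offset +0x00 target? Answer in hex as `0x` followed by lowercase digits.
[00] 2c 02 → 0x2c02
  op=0x2c02>>10=0xb ⇒ bne (J)
  [9:0] imm=2 = $2
  target = base 0x7e4c + off 0x00 + 2 + imm 2 = 0x7e50

0x7e50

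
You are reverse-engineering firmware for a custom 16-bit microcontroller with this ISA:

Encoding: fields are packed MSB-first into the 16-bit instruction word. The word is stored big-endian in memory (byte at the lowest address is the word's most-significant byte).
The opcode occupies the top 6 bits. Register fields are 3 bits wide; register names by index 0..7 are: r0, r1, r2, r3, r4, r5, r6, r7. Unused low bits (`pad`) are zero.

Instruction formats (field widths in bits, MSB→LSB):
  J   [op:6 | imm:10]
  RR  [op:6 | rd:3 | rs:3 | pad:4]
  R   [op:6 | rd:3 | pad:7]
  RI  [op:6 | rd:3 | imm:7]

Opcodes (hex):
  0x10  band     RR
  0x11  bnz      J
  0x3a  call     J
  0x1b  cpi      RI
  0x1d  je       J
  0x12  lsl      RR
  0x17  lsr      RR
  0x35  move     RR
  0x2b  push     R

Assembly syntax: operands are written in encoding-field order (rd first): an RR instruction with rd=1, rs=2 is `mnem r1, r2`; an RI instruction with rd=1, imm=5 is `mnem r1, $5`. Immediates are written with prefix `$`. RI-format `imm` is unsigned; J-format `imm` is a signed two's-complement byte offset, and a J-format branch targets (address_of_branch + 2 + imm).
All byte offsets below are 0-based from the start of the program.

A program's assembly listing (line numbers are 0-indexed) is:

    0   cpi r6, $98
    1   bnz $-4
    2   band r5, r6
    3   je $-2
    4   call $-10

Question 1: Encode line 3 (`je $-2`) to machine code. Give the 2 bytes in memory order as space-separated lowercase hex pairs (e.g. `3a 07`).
3. je fields op=0x1d:6|imm=-2:10 → word 77feh → 77 fe

77 fe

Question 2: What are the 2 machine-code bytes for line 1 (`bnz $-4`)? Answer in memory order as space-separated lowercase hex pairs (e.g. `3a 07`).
line 1 (bnz): pack op=0x11:6|imm=-4:10 = 0x47fc; big→ 47 fc

47 fc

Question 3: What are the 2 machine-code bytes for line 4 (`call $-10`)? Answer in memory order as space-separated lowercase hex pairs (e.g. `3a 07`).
eb f6

4. call fields op=0x3a:6|imm=-10:10 → word ebf6h → eb f6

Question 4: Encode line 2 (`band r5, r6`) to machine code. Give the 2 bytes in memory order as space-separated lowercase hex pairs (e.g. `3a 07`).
42 e0

line 2 (band): pack op=0x10:6|rd=5:3|rs=6:3|pad=0:4 = 0x42e0; big→ 42 e0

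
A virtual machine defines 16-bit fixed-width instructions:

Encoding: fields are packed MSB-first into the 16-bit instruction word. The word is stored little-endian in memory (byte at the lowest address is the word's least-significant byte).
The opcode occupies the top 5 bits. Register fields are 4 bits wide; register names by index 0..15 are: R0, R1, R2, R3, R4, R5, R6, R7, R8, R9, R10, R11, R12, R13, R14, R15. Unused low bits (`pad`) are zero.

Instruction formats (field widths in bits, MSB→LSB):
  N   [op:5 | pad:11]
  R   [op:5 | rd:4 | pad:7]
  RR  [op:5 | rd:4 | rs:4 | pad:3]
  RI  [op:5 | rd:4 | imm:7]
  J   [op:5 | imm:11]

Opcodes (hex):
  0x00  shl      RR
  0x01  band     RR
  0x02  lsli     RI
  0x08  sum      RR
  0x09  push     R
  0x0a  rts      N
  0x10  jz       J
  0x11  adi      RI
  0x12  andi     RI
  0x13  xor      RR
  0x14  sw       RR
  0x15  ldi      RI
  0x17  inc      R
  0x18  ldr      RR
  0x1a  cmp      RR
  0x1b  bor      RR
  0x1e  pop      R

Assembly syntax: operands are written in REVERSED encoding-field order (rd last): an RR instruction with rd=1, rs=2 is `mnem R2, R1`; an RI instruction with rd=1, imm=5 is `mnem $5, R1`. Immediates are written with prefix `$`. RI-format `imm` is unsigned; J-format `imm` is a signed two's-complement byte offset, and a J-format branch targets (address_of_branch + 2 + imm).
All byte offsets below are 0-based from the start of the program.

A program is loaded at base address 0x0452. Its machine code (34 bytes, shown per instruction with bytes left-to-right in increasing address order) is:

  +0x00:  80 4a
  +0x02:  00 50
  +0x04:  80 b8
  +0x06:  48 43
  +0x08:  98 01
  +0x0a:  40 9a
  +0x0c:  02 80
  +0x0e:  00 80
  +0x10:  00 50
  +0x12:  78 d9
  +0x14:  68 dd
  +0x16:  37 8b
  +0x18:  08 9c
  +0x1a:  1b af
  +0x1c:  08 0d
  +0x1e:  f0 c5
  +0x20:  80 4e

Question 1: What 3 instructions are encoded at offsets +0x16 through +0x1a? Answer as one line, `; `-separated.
[16] 37 8b → 0x8b37
  opcode bits[15:11]=0x11: adi/RI
  rd: (w>>7)&0xf=0x6 → R6
  imm: (w>>0)&0x7f=0x37 → $55
[18] 08 9c → 0x9c08
  opcode bits[15:11]=0x13: xor/RR
  rd: (w>>7)&0xf=0x8 → R8
  rs: (w>>3)&0xf=0x1 → R1
[1a] 1b af → 0xaf1b
  opcode bits[15:11]=0x15: ldi/RI
  rd: (w>>7)&0xf=0xe → R14
  imm: (w>>0)&0x7f=0x1b → $27

adi $55, R6; xor R1, R8; ldi $27, R14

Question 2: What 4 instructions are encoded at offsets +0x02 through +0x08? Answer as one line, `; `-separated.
rts; inc R1; sum R9, R6; shl R3, R3

[02] 00 50 → 0x5000
  opcode bits[15:11]=0xa: rts/N
[04] 80 b8 → 0xb880
  opcode bits[15:11]=0x17: inc/R
  [10:7] rd=1 = R1
[06] 48 43 → 0x4348
  opcode bits[15:11]=0x8: sum/RR
  [10:7] rd=6 = R6
  [6:3] rs=9 = R9
[08] 98 01 → 0x0198
  opcode bits[15:11]=0x0: shl/RR
  [10:7] rd=3 = R3
  [6:3] rs=3 = R3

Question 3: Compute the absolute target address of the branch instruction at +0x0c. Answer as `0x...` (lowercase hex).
@+0c  little-endian(02 80) = 0x8002
  op=0x8002>>11=0x10 ⇒ jz (J)
  imm@[10:0]=0x2 ⇒ $2
  target = base 0x0452 + off 0x0c + 2 + imm 2 = 0x0462

0x0462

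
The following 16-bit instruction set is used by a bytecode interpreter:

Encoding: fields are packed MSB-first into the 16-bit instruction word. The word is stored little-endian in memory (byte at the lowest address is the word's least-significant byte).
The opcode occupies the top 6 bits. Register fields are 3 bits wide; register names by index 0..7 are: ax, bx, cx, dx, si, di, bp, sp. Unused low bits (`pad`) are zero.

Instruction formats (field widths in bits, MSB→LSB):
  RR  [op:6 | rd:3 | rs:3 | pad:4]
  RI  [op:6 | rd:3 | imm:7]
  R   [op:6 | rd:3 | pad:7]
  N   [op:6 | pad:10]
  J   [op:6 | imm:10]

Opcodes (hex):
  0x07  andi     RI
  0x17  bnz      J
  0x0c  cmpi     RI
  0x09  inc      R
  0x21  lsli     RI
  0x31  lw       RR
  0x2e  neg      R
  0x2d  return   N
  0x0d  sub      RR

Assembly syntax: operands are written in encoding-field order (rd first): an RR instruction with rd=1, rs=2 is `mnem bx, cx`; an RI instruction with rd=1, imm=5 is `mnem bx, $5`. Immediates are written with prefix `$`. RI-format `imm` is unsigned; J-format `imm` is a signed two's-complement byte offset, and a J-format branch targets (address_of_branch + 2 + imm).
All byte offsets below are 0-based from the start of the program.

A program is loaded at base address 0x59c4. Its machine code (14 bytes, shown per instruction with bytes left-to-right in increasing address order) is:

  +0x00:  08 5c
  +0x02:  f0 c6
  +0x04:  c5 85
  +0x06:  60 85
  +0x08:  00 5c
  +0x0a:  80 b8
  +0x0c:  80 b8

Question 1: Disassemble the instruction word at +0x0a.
neg bx

+0x0a: 80 b8 ⇒ word 0xb880 (little)
  opcode bits[15:10]=0x2e: neg/R
  rd: (w>>7)&0x7=0x1 → bx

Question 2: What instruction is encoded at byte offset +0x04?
[04] c5 85 → 0x85c5
  opcode bits[15:10]=0x21: lsli/RI
  rd@[9:7]=0x3 ⇒ dx
  imm@[6:0]=0x45 ⇒ $69

lsli dx, $69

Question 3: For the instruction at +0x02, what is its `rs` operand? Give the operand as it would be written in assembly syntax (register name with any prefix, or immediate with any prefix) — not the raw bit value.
sp

@+02  little-endian(f0 c6) = 0xc6f0
  op=0xc6f0>>10=0x31 ⇒ lw (RR)
  [9:7] rd=5 = di
  [6:4] rs=7 = sp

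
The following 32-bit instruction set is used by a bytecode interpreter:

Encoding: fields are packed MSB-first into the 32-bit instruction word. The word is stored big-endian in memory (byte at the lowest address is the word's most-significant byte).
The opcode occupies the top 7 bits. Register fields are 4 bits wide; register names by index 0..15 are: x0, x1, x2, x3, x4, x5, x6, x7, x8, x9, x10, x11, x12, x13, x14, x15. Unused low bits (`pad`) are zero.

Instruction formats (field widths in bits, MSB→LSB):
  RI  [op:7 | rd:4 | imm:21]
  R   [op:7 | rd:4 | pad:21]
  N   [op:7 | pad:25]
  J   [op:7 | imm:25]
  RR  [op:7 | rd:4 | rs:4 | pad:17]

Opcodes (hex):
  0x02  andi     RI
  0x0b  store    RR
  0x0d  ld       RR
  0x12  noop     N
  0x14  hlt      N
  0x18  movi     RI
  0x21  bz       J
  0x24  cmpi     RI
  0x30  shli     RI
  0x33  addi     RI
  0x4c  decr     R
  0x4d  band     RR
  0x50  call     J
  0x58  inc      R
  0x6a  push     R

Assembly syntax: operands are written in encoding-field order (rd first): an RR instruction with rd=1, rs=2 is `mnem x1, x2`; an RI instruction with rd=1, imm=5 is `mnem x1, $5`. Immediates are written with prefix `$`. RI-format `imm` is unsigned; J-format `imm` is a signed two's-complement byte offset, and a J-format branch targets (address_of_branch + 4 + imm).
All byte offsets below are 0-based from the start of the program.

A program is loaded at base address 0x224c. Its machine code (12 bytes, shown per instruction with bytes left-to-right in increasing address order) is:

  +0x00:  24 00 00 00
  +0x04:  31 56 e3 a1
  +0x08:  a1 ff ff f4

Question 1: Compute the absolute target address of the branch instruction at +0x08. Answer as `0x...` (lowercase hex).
0x224c

@+08  big-endian(a1 ff ff f4) = 0xa1fffff4
  op=0xa1fffff4>>25=0x50 ⇒ call (J)
  imm@[24:0]=0x1fffff4 (s25→-12) ⇒ $-12
  target = base 0x224c + off 0x08 + 4 + imm -12 = 0x224c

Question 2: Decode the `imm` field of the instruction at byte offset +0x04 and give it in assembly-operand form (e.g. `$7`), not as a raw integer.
@+04  big-endian(31 56 e3 a1) = 0x3156e3a1
  top 7b → 0x18 → movi [RI]
  rd@[24:21]=0xa ⇒ x10
  imm@[20:0]=0x16e3a1 ⇒ $1500065

$1500065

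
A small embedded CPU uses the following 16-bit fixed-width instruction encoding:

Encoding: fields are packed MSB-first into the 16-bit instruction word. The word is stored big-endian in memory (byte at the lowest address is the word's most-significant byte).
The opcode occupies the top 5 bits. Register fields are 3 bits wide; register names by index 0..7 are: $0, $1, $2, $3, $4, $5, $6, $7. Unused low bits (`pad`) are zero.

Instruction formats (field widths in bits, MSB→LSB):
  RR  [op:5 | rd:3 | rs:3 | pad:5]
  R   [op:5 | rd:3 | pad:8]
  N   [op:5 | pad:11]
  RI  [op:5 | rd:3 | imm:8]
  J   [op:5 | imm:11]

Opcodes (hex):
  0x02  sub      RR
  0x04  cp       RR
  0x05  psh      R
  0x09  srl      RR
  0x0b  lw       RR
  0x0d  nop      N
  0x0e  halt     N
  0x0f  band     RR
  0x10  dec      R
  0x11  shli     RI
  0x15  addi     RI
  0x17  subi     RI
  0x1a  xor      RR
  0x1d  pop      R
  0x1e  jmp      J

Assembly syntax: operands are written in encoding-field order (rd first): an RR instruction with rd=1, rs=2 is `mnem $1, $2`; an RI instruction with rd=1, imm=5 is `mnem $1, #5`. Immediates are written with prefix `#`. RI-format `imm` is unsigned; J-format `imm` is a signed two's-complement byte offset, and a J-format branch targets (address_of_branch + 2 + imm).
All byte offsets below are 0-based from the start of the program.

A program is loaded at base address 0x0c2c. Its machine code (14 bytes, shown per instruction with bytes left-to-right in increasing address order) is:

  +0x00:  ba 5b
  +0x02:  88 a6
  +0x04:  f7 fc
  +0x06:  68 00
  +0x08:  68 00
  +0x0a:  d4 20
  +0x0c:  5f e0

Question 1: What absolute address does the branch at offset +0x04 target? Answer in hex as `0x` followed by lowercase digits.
0x0c2e

+0x04: f7 fc ⇒ word 0xf7fc (big)
  op=0xf7fc>>11=0x1e ⇒ jmp (J)
  [10:0] imm=2044 (s11→-4) = #-4
  target = base 0x0c2c + off 0x04 + 2 + imm -4 = 0x0c2e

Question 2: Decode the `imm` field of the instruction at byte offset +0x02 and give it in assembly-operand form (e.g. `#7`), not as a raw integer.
@+02  big-endian(88 a6) = 0x88a6
  op=0x88a6>>11=0x11 ⇒ shli (RI)
  rd@[10:8]=0x0 ⇒ $0
  imm@[7:0]=0xa6 ⇒ #166

#166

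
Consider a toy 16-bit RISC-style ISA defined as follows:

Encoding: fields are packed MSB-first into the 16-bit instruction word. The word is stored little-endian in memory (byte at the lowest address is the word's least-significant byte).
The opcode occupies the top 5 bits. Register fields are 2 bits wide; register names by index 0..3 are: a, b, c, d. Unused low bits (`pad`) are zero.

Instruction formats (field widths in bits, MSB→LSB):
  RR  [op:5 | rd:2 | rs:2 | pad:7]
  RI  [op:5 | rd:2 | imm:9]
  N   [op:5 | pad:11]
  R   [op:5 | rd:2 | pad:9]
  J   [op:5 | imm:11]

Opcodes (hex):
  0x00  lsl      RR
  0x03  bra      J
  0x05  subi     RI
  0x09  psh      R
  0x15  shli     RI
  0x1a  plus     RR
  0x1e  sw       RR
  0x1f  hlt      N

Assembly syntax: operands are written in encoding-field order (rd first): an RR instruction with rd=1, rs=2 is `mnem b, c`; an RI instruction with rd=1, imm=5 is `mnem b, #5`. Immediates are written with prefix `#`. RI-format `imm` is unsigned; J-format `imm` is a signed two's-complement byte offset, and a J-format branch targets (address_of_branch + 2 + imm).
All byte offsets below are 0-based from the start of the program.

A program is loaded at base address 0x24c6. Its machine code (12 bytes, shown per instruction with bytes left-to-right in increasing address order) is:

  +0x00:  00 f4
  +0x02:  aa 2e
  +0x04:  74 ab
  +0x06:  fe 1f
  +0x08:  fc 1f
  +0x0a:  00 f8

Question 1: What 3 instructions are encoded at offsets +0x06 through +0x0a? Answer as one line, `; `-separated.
[06] fe 1f → 0x1ffe
  op=0x1ffe>>11=0x3 ⇒ bra (J)
  imm@[10:0]=0x7fe (s11→-2) ⇒ #-2
[08] fc 1f → 0x1ffc
  op=0x1ffc>>11=0x3 ⇒ bra (J)
  imm@[10:0]=0x7fc (s11→-4) ⇒ #-4
[0a] 00 f8 → 0xf800
  op=0xf800>>11=0x1f ⇒ hlt (N)

bra #-2; bra #-4; hlt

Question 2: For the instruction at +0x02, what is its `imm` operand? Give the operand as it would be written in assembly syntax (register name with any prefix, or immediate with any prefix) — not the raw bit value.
#170

@+02  little-endian(aa 2e) = 0x2eaa
  op=0x2eaa>>11=0x5 ⇒ subi (RI)
  rd: (w>>9)&0x3=0x3 → d
  imm: (w>>0)&0x1ff=0xaa → #170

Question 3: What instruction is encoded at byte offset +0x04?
shli b, #372

@+04  little-endian(74 ab) = 0xab74
  op=0xab74>>11=0x15 ⇒ shli (RI)
  rd: (w>>9)&0x3=0x1 → b
  imm: (w>>0)&0x1ff=0x174 → #372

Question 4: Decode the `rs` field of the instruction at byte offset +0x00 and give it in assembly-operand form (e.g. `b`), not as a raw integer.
a

@+00  little-endian(00 f4) = 0xf400
  opcode bits[15:11]=0x1e: sw/RR
  [10:9] rd=2 = c
  [8:7] rs=0 = a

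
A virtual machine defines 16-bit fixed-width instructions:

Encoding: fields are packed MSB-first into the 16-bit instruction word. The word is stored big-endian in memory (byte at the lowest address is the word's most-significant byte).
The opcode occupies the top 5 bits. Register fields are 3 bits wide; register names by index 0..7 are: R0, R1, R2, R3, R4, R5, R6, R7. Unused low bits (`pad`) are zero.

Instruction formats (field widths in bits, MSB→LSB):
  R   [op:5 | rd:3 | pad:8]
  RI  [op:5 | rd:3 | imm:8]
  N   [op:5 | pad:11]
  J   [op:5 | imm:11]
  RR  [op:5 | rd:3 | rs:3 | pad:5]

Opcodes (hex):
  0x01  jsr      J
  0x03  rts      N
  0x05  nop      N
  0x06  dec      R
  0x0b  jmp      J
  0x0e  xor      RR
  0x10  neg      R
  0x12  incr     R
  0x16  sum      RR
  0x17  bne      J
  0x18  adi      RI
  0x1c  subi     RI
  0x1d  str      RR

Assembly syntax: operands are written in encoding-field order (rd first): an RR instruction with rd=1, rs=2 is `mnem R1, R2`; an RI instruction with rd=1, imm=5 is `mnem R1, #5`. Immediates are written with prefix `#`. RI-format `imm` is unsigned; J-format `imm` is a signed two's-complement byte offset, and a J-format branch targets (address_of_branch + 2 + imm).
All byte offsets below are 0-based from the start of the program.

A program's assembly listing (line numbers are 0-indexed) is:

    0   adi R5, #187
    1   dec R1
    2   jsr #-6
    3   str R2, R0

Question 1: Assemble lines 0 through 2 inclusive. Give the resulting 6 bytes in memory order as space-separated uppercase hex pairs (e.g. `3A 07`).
L0: adi op=0x18:5|rd=5:3|imm=187:8 ⇒ 0xc5bb ⇒ big c5 bb
L1: dec op=0x6:5|rd=1:3|pad=0:8 ⇒ 0x3100 ⇒ big 31 00
L2: jsr op=0x1:5|imm=-6:11 ⇒ 0x0ffa ⇒ big 0f fa

C5 BB 31 00 0F FA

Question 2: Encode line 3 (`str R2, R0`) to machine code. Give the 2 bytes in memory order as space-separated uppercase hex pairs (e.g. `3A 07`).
EA 00

line 3 (str): pack op=0x1d:5|rd=2:3|rs=0:3|pad=0:5 = 0xea00; big→ ea 00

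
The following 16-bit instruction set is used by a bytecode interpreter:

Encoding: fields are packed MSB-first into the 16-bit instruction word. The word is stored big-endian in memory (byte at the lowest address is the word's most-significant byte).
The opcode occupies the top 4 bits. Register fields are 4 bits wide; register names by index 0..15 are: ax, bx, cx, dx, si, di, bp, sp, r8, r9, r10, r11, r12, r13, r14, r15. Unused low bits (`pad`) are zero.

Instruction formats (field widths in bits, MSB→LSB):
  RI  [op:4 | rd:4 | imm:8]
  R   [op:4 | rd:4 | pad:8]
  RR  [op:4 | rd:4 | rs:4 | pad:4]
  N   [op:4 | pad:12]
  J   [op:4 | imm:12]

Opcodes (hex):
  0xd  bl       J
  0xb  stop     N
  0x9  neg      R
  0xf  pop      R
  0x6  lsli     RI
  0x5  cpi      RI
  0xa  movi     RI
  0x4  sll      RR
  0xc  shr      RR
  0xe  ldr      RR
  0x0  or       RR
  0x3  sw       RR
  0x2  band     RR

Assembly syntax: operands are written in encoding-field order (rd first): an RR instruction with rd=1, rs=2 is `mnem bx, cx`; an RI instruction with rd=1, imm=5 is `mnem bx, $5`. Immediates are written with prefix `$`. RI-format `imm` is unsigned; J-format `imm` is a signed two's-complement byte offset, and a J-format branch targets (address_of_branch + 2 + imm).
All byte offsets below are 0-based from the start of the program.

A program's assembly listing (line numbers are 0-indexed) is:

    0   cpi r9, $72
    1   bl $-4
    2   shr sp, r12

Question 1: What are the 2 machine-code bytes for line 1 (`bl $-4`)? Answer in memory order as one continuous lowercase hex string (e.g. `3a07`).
1. bl fields op=0xd:4|imm=-4:12 → word dffch → df fc

dffc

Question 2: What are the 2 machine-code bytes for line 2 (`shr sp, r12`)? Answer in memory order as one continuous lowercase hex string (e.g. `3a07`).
line 2 (shr): pack op=0xc:4|rd=7:4|rs=12:4|pad=0:4 = 0xc7c0; big→ c7 c0

c7c0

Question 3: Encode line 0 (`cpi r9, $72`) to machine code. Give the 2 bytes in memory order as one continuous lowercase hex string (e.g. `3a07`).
5948

L0: cpi op=0x5:4|rd=9:4|imm=72:8 ⇒ 0x5948 ⇒ big 59 48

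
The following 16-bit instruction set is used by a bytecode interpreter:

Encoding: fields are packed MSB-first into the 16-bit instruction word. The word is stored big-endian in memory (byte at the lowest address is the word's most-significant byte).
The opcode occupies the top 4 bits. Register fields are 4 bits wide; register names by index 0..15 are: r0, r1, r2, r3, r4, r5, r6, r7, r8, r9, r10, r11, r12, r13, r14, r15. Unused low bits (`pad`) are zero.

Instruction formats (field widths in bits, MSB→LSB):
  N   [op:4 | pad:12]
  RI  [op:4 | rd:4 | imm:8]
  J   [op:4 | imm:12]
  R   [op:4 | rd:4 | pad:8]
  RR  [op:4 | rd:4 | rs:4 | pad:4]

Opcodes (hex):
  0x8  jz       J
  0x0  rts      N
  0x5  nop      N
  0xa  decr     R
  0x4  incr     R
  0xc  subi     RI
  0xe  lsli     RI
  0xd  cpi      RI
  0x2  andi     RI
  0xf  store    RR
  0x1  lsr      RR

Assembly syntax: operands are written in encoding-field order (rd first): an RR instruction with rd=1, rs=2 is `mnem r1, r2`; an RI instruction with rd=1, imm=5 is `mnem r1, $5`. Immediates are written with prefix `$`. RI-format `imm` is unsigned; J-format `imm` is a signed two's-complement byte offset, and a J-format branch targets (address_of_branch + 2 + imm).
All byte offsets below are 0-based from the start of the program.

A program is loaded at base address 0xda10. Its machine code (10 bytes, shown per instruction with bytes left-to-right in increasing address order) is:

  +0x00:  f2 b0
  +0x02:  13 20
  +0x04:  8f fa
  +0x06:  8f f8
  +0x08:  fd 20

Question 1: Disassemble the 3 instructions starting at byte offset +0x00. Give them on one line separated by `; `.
off 0x00: read f2 b0 as big → 0xf2b0
  op=0xf2b0>>12=0xf ⇒ store (RR)
  rd: (w>>8)&0xf=0x2 → r2
  rs: (w>>4)&0xf=0xb → r11
off 0x02: read 13 20 as big → 0x1320
  op=0x1320>>12=0x1 ⇒ lsr (RR)
  rd: (w>>8)&0xf=0x3 → r3
  rs: (w>>4)&0xf=0x2 → r2
off 0x04: read 8f fa as big → 0x8ffa
  op=0x8ffa>>12=0x8 ⇒ jz (J)
  imm: (w>>0)&0xfff=0xffa (s12→-6) → $-6

store r2, r11; lsr r3, r2; jz $-6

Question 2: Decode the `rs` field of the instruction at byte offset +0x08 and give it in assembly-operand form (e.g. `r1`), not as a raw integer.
r2

+0x08: fd 20 ⇒ word 0xfd20 (big)
  op=0xfd20>>12=0xf ⇒ store (RR)
  rd: (w>>8)&0xf=0xd → r13
  rs: (w>>4)&0xf=0x2 → r2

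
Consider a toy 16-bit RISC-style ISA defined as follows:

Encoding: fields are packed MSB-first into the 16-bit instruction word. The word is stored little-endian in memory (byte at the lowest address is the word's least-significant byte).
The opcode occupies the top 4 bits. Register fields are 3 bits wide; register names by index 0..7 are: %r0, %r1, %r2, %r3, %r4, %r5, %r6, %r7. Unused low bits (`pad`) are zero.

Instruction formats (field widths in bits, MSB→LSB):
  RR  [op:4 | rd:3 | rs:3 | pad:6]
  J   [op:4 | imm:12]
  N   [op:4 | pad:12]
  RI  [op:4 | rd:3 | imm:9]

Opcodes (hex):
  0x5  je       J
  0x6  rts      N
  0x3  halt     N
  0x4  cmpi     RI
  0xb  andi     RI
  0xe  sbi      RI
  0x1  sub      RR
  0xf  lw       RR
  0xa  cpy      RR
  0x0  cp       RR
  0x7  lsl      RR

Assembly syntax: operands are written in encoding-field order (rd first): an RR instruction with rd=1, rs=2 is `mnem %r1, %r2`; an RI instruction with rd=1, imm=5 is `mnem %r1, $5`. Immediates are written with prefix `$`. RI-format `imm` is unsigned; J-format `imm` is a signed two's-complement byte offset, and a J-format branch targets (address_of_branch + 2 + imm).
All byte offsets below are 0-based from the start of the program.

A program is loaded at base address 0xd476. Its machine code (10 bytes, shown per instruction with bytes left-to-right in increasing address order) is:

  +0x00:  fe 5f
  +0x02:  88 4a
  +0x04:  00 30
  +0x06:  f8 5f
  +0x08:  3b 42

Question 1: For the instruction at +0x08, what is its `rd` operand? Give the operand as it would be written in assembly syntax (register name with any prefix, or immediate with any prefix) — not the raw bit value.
@+08  little-endian(3b 42) = 0x423b
  top 4b → 0x4 → cmpi [RI]
  rd@[11:9]=0x1 ⇒ %r1
  imm@[8:0]=0x3b ⇒ $59

%r1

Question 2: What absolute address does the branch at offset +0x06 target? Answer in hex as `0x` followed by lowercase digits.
[06] f8 5f → 0x5ff8
  op=0x5ff8>>12=0x5 ⇒ je (J)
  [11:0] imm=4088 (s12→-8) = $-8
  target = base 0xd476 + off 0x06 + 2 + imm -8 = 0xd476

0xd476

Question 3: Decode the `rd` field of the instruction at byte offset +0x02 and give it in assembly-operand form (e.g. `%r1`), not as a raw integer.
off 0x02: read 88 4a as little → 0x4a88
  op=0x4a88>>12=0x4 ⇒ cmpi (RI)
  rd: (w>>9)&0x7=0x5 → %r5
  imm: (w>>0)&0x1ff=0x88 → $136

%r5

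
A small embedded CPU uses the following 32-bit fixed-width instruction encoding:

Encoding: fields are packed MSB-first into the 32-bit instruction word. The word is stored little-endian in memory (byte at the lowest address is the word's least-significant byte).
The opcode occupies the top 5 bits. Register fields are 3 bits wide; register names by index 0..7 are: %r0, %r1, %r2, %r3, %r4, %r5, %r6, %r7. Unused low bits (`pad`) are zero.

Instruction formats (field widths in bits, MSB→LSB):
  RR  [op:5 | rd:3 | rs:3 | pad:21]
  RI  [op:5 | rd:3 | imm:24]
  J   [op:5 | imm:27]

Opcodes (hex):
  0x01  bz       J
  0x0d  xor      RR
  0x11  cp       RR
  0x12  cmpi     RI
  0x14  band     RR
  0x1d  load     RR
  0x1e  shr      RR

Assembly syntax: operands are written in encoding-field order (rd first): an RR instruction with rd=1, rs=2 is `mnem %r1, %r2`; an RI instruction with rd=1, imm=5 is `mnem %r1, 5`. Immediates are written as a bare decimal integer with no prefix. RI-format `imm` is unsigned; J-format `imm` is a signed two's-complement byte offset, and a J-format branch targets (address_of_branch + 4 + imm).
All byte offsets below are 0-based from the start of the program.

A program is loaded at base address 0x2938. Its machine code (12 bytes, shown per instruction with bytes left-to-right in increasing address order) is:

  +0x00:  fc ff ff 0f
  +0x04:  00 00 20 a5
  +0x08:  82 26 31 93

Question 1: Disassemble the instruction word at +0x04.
off 0x04: read 00 00 20 a5 as little → 0xa5200000
  opcode bits[31:27]=0x14: band/RR
  [26:24] rd=5 = %r5
  [23:21] rs=1 = %r1

band %r5, %r1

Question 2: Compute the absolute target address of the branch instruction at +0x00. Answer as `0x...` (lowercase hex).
0x2938

[00] fc ff ff 0f → 0x0ffffffc
  op=0x0ffffffc>>27=0x1 ⇒ bz (J)
  imm: (w>>0)&0x7ffffff=0x7fffffc (s27→-4) → -4
  target = base 0x2938 + off 0x00 + 4 + imm -4 = 0x2938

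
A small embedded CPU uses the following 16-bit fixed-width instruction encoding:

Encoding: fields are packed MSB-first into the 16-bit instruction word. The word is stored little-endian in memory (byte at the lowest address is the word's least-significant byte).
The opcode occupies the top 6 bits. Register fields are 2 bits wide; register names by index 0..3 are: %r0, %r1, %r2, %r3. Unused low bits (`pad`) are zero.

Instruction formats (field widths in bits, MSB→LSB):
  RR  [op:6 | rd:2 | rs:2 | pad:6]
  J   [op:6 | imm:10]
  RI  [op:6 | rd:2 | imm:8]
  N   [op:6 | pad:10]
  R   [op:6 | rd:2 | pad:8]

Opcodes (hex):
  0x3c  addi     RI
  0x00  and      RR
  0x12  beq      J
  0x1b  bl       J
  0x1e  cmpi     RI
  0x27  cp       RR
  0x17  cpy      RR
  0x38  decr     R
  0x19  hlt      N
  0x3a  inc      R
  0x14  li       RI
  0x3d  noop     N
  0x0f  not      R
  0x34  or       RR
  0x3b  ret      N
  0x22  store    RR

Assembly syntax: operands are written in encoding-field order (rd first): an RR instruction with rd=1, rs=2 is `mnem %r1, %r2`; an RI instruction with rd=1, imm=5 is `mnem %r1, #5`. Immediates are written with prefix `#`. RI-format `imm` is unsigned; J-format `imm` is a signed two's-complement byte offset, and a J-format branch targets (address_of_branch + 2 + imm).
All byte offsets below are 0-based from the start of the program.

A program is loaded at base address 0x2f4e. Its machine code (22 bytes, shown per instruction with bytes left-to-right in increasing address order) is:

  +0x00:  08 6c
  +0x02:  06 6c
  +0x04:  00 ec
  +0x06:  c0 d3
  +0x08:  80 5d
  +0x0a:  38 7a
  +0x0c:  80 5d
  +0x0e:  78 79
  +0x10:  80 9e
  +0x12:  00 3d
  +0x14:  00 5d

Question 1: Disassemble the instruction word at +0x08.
+0x08: 80 5d ⇒ word 0x5d80 (little)
  top 6b → 0x17 → cpy [RR]
  rd@[9:8]=0x1 ⇒ %r1
  rs@[7:6]=0x2 ⇒ %r2

cpy %r1, %r2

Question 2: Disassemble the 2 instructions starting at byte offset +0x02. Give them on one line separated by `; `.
off 0x02: read 06 6c as little → 0x6c06
  op=0x6c06>>10=0x1b ⇒ bl (J)
  [9:0] imm=6 = #6
off 0x04: read 00 ec as little → 0xec00
  op=0xec00>>10=0x3b ⇒ ret (N)

bl #6; ret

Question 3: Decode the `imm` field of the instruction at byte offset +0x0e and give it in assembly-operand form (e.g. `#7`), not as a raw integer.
off 0x0e: read 78 79 as little → 0x7978
  opcode bits[15:10]=0x1e: cmpi/RI
  [9:8] rd=1 = %r1
  [7:0] imm=120 = #120

#120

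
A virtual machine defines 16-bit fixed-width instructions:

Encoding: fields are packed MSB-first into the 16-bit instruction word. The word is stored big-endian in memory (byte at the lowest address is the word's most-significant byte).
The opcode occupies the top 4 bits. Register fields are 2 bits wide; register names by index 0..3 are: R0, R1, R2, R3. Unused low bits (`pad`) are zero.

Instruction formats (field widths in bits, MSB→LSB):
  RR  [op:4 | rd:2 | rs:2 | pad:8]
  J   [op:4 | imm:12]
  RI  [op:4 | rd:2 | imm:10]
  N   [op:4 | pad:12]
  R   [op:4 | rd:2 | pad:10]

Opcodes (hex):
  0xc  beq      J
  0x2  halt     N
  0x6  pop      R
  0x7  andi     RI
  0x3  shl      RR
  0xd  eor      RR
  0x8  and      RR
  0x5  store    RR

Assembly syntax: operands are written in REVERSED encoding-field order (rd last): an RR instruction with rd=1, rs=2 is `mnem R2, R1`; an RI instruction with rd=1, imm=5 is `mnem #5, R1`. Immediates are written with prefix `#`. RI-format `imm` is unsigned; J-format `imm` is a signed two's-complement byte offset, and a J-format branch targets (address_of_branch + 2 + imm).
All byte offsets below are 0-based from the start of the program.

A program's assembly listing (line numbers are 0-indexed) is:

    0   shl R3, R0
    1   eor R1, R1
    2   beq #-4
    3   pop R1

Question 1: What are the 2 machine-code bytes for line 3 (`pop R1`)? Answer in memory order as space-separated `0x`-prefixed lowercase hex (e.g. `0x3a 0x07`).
0x64 0x00

L3: pop op=0x6:4|rd=1:2|pad=0:10 ⇒ 0x6400 ⇒ big 64 00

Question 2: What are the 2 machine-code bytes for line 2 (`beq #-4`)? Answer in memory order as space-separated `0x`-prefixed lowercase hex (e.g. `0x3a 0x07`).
0xcf 0xfc

line 2 (beq): pack op=0xc:4|imm=-4:12 = 0xcffc; big→ cf fc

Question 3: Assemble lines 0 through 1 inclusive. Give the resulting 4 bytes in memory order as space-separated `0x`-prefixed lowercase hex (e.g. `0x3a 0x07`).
0x33 0x00 0xd5 0x00

0. shl fields op=0x3:4|rd=0:2|rs=3:2|pad=0:8 → word 3300h → 33 00
1. eor fields op=0xd:4|rd=1:2|rs=1:2|pad=0:8 → word d500h → d5 00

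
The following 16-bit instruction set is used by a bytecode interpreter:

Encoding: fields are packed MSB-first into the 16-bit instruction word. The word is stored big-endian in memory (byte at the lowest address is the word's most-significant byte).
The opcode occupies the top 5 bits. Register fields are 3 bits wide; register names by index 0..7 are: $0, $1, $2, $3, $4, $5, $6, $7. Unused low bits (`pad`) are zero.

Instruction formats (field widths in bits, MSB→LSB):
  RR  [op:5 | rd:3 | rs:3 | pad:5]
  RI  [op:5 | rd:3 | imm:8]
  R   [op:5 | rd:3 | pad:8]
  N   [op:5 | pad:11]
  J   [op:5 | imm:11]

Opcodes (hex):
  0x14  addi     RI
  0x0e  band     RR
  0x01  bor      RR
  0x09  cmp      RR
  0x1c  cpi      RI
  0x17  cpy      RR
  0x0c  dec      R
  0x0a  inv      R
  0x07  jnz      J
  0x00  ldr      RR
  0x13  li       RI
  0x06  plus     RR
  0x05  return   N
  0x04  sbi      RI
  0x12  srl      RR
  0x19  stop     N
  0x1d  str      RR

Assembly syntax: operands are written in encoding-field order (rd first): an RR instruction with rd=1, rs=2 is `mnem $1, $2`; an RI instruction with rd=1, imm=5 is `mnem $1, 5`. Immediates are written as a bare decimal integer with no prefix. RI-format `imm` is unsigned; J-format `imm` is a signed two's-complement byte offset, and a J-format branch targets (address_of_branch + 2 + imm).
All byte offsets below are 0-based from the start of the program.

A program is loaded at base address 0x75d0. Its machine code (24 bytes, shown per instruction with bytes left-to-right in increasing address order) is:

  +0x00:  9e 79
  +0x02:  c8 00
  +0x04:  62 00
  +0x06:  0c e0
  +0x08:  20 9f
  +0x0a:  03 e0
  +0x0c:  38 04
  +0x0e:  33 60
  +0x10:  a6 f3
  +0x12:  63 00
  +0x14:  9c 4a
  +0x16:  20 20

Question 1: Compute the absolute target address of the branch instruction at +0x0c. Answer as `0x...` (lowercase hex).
[0c] 38 04 → 0x3804
  opcode bits[15:11]=0x7: jnz/J
  [10:0] imm=4 = 4
  target = base 0x75d0 + off 0x0c + 2 + imm 4 = 0x75e2

0x75e2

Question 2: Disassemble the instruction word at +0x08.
sbi $0, 159

[08] 20 9f → 0x209f
  op=0x209f>>11=0x4 ⇒ sbi (RI)
  rd: (w>>8)&0x7=0x0 → $0
  imm: (w>>0)&0xff=0x9f → 159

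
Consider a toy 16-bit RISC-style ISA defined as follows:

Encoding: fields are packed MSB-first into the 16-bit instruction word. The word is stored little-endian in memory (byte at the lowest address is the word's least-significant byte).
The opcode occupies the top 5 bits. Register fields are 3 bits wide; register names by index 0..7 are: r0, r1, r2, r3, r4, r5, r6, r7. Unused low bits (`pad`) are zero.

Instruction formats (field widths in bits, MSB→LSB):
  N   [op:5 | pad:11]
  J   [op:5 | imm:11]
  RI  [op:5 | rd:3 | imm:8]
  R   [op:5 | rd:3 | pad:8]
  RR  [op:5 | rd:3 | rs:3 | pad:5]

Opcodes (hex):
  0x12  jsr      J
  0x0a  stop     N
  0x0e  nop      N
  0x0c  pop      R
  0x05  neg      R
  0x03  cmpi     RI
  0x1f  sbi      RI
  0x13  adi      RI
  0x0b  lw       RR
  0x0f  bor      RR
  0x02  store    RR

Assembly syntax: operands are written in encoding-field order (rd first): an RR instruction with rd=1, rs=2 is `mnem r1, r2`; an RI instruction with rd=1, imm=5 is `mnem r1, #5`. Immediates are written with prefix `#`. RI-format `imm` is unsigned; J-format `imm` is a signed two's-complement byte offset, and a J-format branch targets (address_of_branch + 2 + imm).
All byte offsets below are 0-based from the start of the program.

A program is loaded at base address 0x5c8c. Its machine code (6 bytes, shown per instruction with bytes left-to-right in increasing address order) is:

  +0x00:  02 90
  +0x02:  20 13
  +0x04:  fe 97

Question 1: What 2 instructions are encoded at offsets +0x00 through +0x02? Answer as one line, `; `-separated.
jsr #2; store r3, r1

off 0x00: read 02 90 as little → 0x9002
  top 5b → 0x12 → jsr [J]
  imm: (w>>0)&0x7ff=0x2 → #2
off 0x02: read 20 13 as little → 0x1320
  top 5b → 0x2 → store [RR]
  rd: (w>>8)&0x7=0x3 → r3
  rs: (w>>5)&0x7=0x1 → r1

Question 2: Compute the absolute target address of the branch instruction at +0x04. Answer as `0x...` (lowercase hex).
@+04  little-endian(fe 97) = 0x97fe
  top 5b → 0x12 → jsr [J]
  imm@[10:0]=0x7fe (s11→-2) ⇒ #-2
  target = base 0x5c8c + off 0x04 + 2 + imm -2 = 0x5c90

0x5c90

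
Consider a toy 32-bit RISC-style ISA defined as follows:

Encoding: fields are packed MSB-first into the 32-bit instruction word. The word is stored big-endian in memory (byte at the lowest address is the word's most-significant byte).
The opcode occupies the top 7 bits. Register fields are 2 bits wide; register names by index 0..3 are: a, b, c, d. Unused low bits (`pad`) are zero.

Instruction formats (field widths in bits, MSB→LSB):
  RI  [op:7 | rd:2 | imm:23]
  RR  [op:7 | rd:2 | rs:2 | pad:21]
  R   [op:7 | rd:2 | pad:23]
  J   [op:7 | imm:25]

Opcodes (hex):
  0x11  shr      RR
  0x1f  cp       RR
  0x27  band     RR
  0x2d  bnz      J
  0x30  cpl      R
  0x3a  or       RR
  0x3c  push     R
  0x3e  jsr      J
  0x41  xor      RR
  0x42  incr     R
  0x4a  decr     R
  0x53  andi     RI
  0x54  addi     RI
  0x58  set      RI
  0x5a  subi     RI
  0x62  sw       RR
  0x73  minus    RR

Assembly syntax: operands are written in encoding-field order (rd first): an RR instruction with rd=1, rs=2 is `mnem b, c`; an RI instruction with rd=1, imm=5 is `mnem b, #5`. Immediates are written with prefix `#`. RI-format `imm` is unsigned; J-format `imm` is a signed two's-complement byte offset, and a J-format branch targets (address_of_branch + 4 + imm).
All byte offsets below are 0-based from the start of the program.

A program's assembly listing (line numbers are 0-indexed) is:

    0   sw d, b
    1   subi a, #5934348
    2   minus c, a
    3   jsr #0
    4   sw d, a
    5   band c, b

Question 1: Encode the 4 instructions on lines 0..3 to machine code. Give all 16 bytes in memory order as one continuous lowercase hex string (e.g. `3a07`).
c5a00000b45a8d0ce70000007c000000

L0: sw op=0x62:7|rd=3:2|rs=1:2|pad=0:21 ⇒ 0xc5a00000 ⇒ big c5 a0 00 00
L1: subi op=0x5a:7|rd=0:2|imm=5934348:23 ⇒ 0xb45a8d0c ⇒ big b4 5a 8d 0c
L2: minus op=0x73:7|rd=2:2|rs=0:2|pad=0:21 ⇒ 0xe7000000 ⇒ big e7 00 00 00
L3: jsr op=0x3e:7|imm=0:25 ⇒ 0x7c000000 ⇒ big 7c 00 00 00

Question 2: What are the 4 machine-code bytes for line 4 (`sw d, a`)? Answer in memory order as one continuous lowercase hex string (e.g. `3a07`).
c5800000

line 4 (sw): pack op=0x62:7|rd=3:2|rs=0:2|pad=0:21 = 0xc5800000; big→ c5 80 00 00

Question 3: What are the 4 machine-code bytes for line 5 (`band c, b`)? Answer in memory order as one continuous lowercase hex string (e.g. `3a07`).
4f200000

5. band fields op=0x27:7|rd=2:2|rs=1:2|pad=0:21 → word 4f200000h → 4f 20 00 00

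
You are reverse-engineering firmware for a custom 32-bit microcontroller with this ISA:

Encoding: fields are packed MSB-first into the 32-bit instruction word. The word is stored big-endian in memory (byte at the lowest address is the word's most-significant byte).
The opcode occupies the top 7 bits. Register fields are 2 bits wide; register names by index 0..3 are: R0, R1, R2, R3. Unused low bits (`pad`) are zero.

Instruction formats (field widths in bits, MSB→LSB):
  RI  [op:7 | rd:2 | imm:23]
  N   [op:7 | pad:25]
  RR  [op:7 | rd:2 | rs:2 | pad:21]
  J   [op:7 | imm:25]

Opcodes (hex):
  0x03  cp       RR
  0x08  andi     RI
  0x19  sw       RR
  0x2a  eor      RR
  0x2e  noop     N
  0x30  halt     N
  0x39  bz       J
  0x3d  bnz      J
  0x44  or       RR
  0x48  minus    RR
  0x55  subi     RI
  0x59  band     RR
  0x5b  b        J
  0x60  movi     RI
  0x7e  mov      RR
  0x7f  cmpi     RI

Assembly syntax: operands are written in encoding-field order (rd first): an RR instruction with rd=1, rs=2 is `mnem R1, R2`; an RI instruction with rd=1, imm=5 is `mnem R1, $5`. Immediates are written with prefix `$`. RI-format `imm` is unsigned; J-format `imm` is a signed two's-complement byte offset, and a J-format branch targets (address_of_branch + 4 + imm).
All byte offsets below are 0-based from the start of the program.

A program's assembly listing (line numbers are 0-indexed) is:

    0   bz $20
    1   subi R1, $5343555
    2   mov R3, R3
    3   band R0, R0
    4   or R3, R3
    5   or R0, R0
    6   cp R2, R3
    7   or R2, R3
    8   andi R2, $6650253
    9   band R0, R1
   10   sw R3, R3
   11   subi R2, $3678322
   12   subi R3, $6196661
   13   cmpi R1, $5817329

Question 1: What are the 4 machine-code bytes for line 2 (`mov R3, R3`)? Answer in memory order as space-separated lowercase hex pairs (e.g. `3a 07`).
line 2 (mov): pack op=0x7e:7|rd=3:2|rs=3:2|pad=0:21 = 0xfde00000; big→ fd e0 00 00

fd e0 00 00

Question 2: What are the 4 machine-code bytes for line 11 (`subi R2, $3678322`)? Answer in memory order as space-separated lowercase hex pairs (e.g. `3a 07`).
line 11 (subi): pack op=0x55:7|rd=2:2|imm=3678322:23 = 0xab382072; big→ ab 38 20 72

ab 38 20 72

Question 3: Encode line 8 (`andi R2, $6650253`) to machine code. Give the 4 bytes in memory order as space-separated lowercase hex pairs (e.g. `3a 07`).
11 65 79 8d

line 8 (andi): pack op=0x8:7|rd=2:2|imm=6650253:23 = 0x1165798d; big→ 11 65 79 8d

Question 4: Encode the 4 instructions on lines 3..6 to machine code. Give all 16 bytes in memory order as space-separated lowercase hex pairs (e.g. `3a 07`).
b2 00 00 00 89 e0 00 00 88 00 00 00 07 60 00 00

3. band fields op=0x59:7|rd=0:2|rs=0:2|pad=0:21 → word b2000000h → b2 00 00 00
4. or fields op=0x44:7|rd=3:2|rs=3:2|pad=0:21 → word 89e00000h → 89 e0 00 00
5. or fields op=0x44:7|rd=0:2|rs=0:2|pad=0:21 → word 88000000h → 88 00 00 00
6. cp fields op=0x3:7|rd=2:2|rs=3:2|pad=0:21 → word 07600000h → 07 60 00 00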